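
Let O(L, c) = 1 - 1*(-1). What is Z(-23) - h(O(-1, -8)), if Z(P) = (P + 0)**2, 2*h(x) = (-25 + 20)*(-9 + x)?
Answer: 1023/2 ≈ 511.50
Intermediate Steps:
O(L, c) = 2 (O(L, c) = 1 + 1 = 2)
h(x) = 45/2 - 5*x/2 (h(x) = ((-25 + 20)*(-9 + x))/2 = (-5*(-9 + x))/2 = (45 - 5*x)/2 = 45/2 - 5*x/2)
Z(P) = P**2
Z(-23) - h(O(-1, -8)) = (-23)**2 - (45/2 - 5/2*2) = 529 - (45/2 - 5) = 529 - 1*35/2 = 529 - 35/2 = 1023/2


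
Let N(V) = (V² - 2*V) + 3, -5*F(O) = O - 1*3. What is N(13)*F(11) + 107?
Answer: -633/5 ≈ -126.60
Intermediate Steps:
F(O) = ⅗ - O/5 (F(O) = -(O - 1*3)/5 = -(O - 3)/5 = -(-3 + O)/5 = ⅗ - O/5)
N(V) = 3 + V² - 2*V
N(13)*F(11) + 107 = (3 + 13² - 2*13)*(⅗ - ⅕*11) + 107 = (3 + 169 - 26)*(⅗ - 11/5) + 107 = 146*(-8/5) + 107 = -1168/5 + 107 = -633/5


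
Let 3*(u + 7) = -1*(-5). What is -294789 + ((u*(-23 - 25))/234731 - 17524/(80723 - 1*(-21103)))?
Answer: -3522983936230261/11950859403 ≈ -2.9479e+5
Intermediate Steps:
u = -16/3 (u = -7 + (-1*(-5))/3 = -7 + (⅓)*5 = -7 + 5/3 = -16/3 ≈ -5.3333)
-294789 + ((u*(-23 - 25))/234731 - 17524/(80723 - 1*(-21103))) = -294789 + (-16*(-23 - 25)/3/234731 - 17524/(80723 - 1*(-21103))) = -294789 + (-16/3*(-48)*(1/234731) - 17524/(80723 + 21103)) = -294789 + (256*(1/234731) - 17524/101826) = -294789 + (256/234731 - 17524*1/101826) = -294789 + (256/234731 - 8762/50913) = -294789 - 2043679294/11950859403 = -3522983936230261/11950859403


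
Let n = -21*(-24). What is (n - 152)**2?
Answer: 123904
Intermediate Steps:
n = 504
(n - 152)**2 = (504 - 152)**2 = 352**2 = 123904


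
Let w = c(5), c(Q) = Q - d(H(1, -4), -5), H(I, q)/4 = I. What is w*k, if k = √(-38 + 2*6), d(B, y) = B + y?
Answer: 6*I*√26 ≈ 30.594*I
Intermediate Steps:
H(I, q) = 4*I
c(Q) = 1 + Q (c(Q) = Q - (4*1 - 5) = Q - (4 - 5) = Q - 1*(-1) = Q + 1 = 1 + Q)
w = 6 (w = 1 + 5 = 6)
k = I*√26 (k = √(-38 + 12) = √(-26) = I*√26 ≈ 5.099*I)
w*k = 6*(I*√26) = 6*I*√26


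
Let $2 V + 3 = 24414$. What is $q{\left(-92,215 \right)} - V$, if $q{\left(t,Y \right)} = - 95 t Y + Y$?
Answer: $\frac{3734219}{2} \approx 1.8671 \cdot 10^{6}$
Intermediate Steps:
$V = \frac{24411}{2}$ ($V = - \frac{3}{2} + \frac{1}{2} \cdot 24414 = - \frac{3}{2} + 12207 = \frac{24411}{2} \approx 12206.0$)
$q{\left(t,Y \right)} = Y - 95 Y t$ ($q{\left(t,Y \right)} = - 95 Y t + Y = Y - 95 Y t$)
$q{\left(-92,215 \right)} - V = 215 \left(1 - -8740\right) - \frac{24411}{2} = 215 \left(1 + 8740\right) - \frac{24411}{2} = 215 \cdot 8741 - \frac{24411}{2} = 1879315 - \frac{24411}{2} = \frac{3734219}{2}$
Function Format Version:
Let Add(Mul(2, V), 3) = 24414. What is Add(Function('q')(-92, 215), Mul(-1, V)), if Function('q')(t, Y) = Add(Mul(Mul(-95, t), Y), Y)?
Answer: Rational(3734219, 2) ≈ 1.8671e+6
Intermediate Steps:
V = Rational(24411, 2) (V = Add(Rational(-3, 2), Mul(Rational(1, 2), 24414)) = Add(Rational(-3, 2), 12207) = Rational(24411, 2) ≈ 12206.)
Function('q')(t, Y) = Add(Y, Mul(-95, Y, t)) (Function('q')(t, Y) = Add(Mul(-95, Y, t), Y) = Add(Y, Mul(-95, Y, t)))
Add(Function('q')(-92, 215), Mul(-1, V)) = Add(Mul(215, Add(1, Mul(-95, -92))), Mul(-1, Rational(24411, 2))) = Add(Mul(215, Add(1, 8740)), Rational(-24411, 2)) = Add(Mul(215, 8741), Rational(-24411, 2)) = Add(1879315, Rational(-24411, 2)) = Rational(3734219, 2)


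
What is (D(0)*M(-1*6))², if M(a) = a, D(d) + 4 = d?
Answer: 576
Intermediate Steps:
D(d) = -4 + d
(D(0)*M(-1*6))² = ((-4 + 0)*(-1*6))² = (-4*(-6))² = 24² = 576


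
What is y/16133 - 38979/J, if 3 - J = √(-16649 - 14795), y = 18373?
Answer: 2*(-314396544*I + 18373*√7861)/(16133*(2*√7861 + 3*I)) ≈ -2.579 - 219.75*I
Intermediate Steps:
J = 3 - 2*I*√7861 (J = 3 - √(-16649 - 14795) = 3 - √(-31444) = 3 - 2*I*√7861 ≈ 3.0 - 177.32*I)
y/16133 - 38979/J = 18373/16133 - 38979/(3 - 2*I*√7861)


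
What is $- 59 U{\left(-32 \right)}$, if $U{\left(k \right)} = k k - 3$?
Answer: $-60239$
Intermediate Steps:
$U{\left(k \right)} = -3 + k^{2}$ ($U{\left(k \right)} = k^{2} - 3 = -3 + k^{2}$)
$- 59 U{\left(-32 \right)} = - 59 \left(-3 + \left(-32\right)^{2}\right) = - 59 \left(-3 + 1024\right) = \left(-59\right) 1021 = -60239$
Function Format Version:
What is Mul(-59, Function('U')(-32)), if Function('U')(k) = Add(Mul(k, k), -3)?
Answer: -60239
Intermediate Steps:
Function('U')(k) = Add(-3, Pow(k, 2)) (Function('U')(k) = Add(Pow(k, 2), -3) = Add(-3, Pow(k, 2)))
Mul(-59, Function('U')(-32)) = Mul(-59, Add(-3, Pow(-32, 2))) = Mul(-59, Add(-3, 1024)) = Mul(-59, 1021) = -60239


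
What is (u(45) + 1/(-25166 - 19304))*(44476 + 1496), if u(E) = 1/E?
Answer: 4538458/4447 ≈ 1020.6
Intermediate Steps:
(u(45) + 1/(-25166 - 19304))*(44476 + 1496) = (1/45 + 1/(-25166 - 19304))*(44476 + 1496) = (1/45 + 1/(-44470))*45972 = (1/45 - 1/44470)*45972 = (1777/80046)*45972 = 4538458/4447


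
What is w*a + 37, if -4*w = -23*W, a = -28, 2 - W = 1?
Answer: -124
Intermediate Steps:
W = 1 (W = 2 - 1*1 = 2 - 1 = 1)
w = 23/4 (w = -(-23)/4 = -1/4*(-23) = 23/4 ≈ 5.7500)
w*a + 37 = (23/4)*(-28) + 37 = -161 + 37 = -124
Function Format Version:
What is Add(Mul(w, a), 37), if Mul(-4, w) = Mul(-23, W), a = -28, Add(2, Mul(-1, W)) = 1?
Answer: -124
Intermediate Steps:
W = 1 (W = Add(2, Mul(-1, 1)) = Add(2, -1) = 1)
w = Rational(23, 4) (w = Mul(Rational(-1, 4), Mul(-23, 1)) = Mul(Rational(-1, 4), -23) = Rational(23, 4) ≈ 5.7500)
Add(Mul(w, a), 37) = Add(Mul(Rational(23, 4), -28), 37) = Add(-161, 37) = -124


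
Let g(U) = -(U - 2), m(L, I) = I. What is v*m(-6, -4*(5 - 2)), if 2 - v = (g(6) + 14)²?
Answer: 1176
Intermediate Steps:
g(U) = 2 - U (g(U) = -(-2 + U) = 2 - U)
v = -98 (v = 2 - ((2 - 1*6) + 14)² = 2 - ((2 - 6) + 14)² = 2 - (-4 + 14)² = 2 - 1*10² = 2 - 1*100 = 2 - 100 = -98)
v*m(-6, -4*(5 - 2)) = -(-392)*(5 - 2) = -(-392)*3 = -98*(-12) = 1176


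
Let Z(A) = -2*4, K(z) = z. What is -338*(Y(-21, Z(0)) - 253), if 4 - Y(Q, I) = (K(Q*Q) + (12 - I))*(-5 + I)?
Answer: -1941472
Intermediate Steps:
Z(A) = -8
Y(Q, I) = 4 - (-5 + I)*(12 + Q**2 - I) (Y(Q, I) = 4 - (Q*Q + (12 - I))*(-5 + I) = 4 - (Q**2 + (12 - I))*(-5 + I) = 4 - (12 + Q**2 - I)*(-5 + I) = 4 - (-5 + I)*(12 + Q**2 - I))
-338*(Y(-21, Z(0)) - 253) = -338*((64 + (-8)**2 - 17*(-8) + 5*(-21)**2 - 1*(-8)*(-21)**2) - 253) = -338*((64 + 64 + 136 + 5*441 - 1*(-8)*441) - 253) = -338*((64 + 64 + 136 + 2205 + 3528) - 253) = -338*(5997 - 253) = -338*5744 = -1941472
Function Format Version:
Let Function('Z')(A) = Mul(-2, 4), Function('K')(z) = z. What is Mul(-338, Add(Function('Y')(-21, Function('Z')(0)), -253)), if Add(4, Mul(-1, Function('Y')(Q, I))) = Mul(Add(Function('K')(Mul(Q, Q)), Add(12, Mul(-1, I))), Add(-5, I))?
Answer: -1941472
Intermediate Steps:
Function('Z')(A) = -8
Function('Y')(Q, I) = Add(4, Mul(-1, Add(-5, I), Add(12, Pow(Q, 2), Mul(-1, I)))) (Function('Y')(Q, I) = Add(4, Mul(-1, Mul(Add(Mul(Q, Q), Add(12, Mul(-1, I))), Add(-5, I)))) = Add(4, Mul(-1, Mul(Add(Pow(Q, 2), Add(12, Mul(-1, I))), Add(-5, I)))) = Add(4, Mul(-1, Mul(Add(12, Pow(Q, 2), Mul(-1, I)), Add(-5, I)))) = Add(4, Mul(-1, Mul(Add(-5, I), Add(12, Pow(Q, 2), Mul(-1, I))))) = Add(4, Mul(-1, Add(-5, I), Add(12, Pow(Q, 2), Mul(-1, I)))))
Mul(-338, Add(Function('Y')(-21, Function('Z')(0)), -253)) = Mul(-338, Add(Add(64, Pow(-8, 2), Mul(-17, -8), Mul(5, Pow(-21, 2)), Mul(-1, -8, Pow(-21, 2))), -253)) = Mul(-338, Add(Add(64, 64, 136, Mul(5, 441), Mul(-1, -8, 441)), -253)) = Mul(-338, Add(Add(64, 64, 136, 2205, 3528), -253)) = Mul(-338, Add(5997, -253)) = Mul(-338, 5744) = -1941472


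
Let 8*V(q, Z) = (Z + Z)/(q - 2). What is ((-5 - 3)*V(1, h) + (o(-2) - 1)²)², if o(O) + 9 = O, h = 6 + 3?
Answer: 26244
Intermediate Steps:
h = 9
V(q, Z) = Z/(4*(-2 + q)) (V(q, Z) = ((Z + Z)/(q - 2))/8 = ((2*Z)/(-2 + q))/8 = (2*Z/(-2 + q))/8 = Z/(4*(-2 + q)))
o(O) = -9 + O
((-5 - 3)*V(1, h) + (o(-2) - 1)²)² = ((-5 - 3)*((¼)*9/(-2 + 1)) + ((-9 - 2) - 1)²)² = (-2*9/(-1) + (-11 - 1)²)² = (-2*9*(-1) + (-12)²)² = (-8*(-9/4) + 144)² = (18 + 144)² = 162² = 26244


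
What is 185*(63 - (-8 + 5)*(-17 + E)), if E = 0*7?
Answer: 2220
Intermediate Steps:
E = 0
185*(63 - (-8 + 5)*(-17 + E)) = 185*(63 - (-8 + 5)*(-17 + 0)) = 185*(63 - (-3)*(-17)) = 185*(63 - 1*51) = 185*(63 - 51) = 185*12 = 2220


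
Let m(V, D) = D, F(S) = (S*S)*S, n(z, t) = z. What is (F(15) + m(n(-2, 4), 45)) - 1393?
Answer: 2027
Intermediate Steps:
F(S) = S³ (F(S) = S²*S = S³)
(F(15) + m(n(-2, 4), 45)) - 1393 = (15³ + 45) - 1393 = (3375 + 45) - 1393 = 3420 - 1393 = 2027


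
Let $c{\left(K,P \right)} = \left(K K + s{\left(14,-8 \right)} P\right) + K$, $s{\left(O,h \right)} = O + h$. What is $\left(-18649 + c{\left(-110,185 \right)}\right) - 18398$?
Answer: $-23947$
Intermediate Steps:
$c{\left(K,P \right)} = K + K^{2} + 6 P$ ($c{\left(K,P \right)} = \left(K K + \left(14 - 8\right) P\right) + K = \left(K^{2} + 6 P\right) + K = K + K^{2} + 6 P$)
$\left(-18649 + c{\left(-110,185 \right)}\right) - 18398 = \left(-18649 + \left(-110 + \left(-110\right)^{2} + 6 \cdot 185\right)\right) - 18398 = \left(-18649 + \left(-110 + 12100 + 1110\right)\right) - 18398 = \left(-18649 + 13100\right) - 18398 = -5549 - 18398 = -23947$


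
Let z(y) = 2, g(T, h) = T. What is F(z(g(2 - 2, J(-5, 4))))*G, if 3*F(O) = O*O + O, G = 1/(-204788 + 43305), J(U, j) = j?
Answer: -2/161483 ≈ -1.2385e-5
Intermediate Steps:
G = -1/161483 (G = 1/(-161483) = -1/161483 ≈ -6.1926e-6)
F(O) = O/3 + O²/3 (F(O) = (O*O + O)/3 = (O² + O)/3 = (O + O²)/3 = O/3 + O²/3)
F(z(g(2 - 2, J(-5, 4))))*G = ((⅓)*2*(1 + 2))*(-1/161483) = ((⅓)*2*3)*(-1/161483) = 2*(-1/161483) = -2/161483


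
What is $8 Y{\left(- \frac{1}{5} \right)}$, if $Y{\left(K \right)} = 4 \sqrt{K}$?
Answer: $\frac{32 i \sqrt{5}}{5} \approx 14.311 i$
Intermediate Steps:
$8 Y{\left(- \frac{1}{5} \right)} = 8 \cdot 4 \sqrt{- \frac{1}{5}} = 8 \cdot 4 \frac{i \sqrt{5}}{5} = 8 \frac{4 i \sqrt{5}}{5} = \frac{32 i \sqrt{5}}{5}$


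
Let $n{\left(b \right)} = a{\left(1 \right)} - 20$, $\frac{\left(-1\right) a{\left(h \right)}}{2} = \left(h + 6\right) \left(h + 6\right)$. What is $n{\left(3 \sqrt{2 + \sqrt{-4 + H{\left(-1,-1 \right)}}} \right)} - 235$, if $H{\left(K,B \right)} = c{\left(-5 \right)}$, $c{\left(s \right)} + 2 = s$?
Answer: $-353$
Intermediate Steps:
$c{\left(s \right)} = -2 + s$
$H{\left(K,B \right)} = -7$ ($H{\left(K,B \right)} = -2 - 5 = -7$)
$a{\left(h \right)} = - 2 \left(6 + h\right)^{2}$ ($a{\left(h \right)} = - 2 \left(h + 6\right) \left(h + 6\right) = - 2 \left(6 + h\right) \left(6 + h\right) = - 2 \left(6 + h\right)^{2}$)
$n{\left(b \right)} = -118$ ($n{\left(b \right)} = - 2 \left(6 + 1\right)^{2} - 20 = - 2 \cdot 7^{2} - 20 = \left(-2\right) 49 - 20 = -98 - 20 = -118$)
$n{\left(3 \sqrt{2 + \sqrt{-4 + H{\left(-1,-1 \right)}}} \right)} - 235 = -118 - 235 = -353$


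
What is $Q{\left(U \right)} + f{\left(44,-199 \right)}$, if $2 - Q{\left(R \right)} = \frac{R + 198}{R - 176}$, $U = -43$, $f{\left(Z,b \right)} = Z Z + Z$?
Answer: $\frac{434213}{219} \approx 1982.7$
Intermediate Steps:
$f{\left(Z,b \right)} = Z + Z^{2}$ ($f{\left(Z,b \right)} = Z^{2} + Z = Z + Z^{2}$)
$Q{\left(R \right)} = 2 - \frac{198 + R}{-176 + R}$ ($Q{\left(R \right)} = 2 - \frac{R + 198}{R - 176} = 2 - \frac{198 + R}{-176 + R}$)
$Q{\left(U \right)} + f{\left(44,-199 \right)} = \frac{-550 - 43}{-176 - 43} + 44 \left(1 + 44\right) = \frac{1}{-219} \left(-593\right) + 44 \cdot 45 = \left(- \frac{1}{219}\right) \left(-593\right) + 1980 = \frac{593}{219} + 1980 = \frac{434213}{219}$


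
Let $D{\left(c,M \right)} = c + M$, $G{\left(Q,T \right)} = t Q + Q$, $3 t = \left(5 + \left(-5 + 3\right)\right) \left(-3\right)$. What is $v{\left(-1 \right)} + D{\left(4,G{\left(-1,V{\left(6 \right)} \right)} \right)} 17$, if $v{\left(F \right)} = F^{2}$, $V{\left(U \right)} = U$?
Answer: $103$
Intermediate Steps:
$t = -3$ ($t = \frac{\left(5 + \left(-5 + 3\right)\right) \left(-3\right)}{3} = \frac{\left(5 - 2\right) \left(-3\right)}{3} = \frac{3 \left(-3\right)}{3} = \frac{1}{3} \left(-9\right) = -3$)
$G{\left(Q,T \right)} = - 2 Q$ ($G{\left(Q,T \right)} = - 3 Q + Q = - 2 Q$)
$D{\left(c,M \right)} = M + c$
$v{\left(-1 \right)} + D{\left(4,G{\left(-1,V{\left(6 \right)} \right)} \right)} 17 = \left(-1\right)^{2} + \left(\left(-2\right) \left(-1\right) + 4\right) 17 = 1 + \left(2 + 4\right) 17 = 1 + 6 \cdot 17 = 1 + 102 = 103$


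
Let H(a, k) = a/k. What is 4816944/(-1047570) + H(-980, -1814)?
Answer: -642609818/158357665 ≈ -4.0580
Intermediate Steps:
4816944/(-1047570) + H(-980, -1814) = 4816944/(-1047570) - 980/(-1814) = 4816944*(-1/1047570) - 980*(-1/1814) = -802824/174595 + 490/907 = -642609818/158357665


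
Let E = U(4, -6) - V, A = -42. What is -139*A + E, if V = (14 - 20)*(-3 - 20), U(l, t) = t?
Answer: 5694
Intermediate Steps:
V = 138 (V = -6*(-23) = 138)
E = -144 (E = -6 - 1*138 = -6 - 138 = -144)
-139*A + E = -139*(-42) - 144 = 5838 - 144 = 5694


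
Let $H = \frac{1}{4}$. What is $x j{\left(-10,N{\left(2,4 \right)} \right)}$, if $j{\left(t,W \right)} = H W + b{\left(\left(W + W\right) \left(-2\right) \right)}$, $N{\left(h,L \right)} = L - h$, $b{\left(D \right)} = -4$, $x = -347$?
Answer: $\frac{2429}{2} \approx 1214.5$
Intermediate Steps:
$H = \frac{1}{4} \approx 0.25$
$j{\left(t,W \right)} = -4 + \frac{W}{4}$ ($j{\left(t,W \right)} = \frac{W}{4} - 4 = -4 + \frac{W}{4}$)
$x j{\left(-10,N{\left(2,4 \right)} \right)} = - 347 \left(-4 + \frac{4 - 2}{4}\right) = - 347 \left(-4 + \frac{1}{4} \cdot 2\right) = - 347 \left(-4 + \frac{1}{2}\right) = \left(-347\right) \left(- \frac{7}{2}\right) = \frac{2429}{2}$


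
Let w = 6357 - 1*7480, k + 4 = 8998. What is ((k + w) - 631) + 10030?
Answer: 17270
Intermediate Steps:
k = 8994 (k = -4 + 8998 = 8994)
w = -1123 (w = 6357 - 7480 = -1123)
((k + w) - 631) + 10030 = ((8994 - 1123) - 631) + 10030 = (7871 - 631) + 10030 = 7240 + 10030 = 17270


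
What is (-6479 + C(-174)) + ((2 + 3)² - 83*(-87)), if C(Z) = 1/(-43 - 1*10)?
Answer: 40650/53 ≈ 766.98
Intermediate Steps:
C(Z) = -1/53 (C(Z) = 1/(-43 - 10) = 1/(-53) = -1/53)
(-6479 + C(-174)) + ((2 + 3)² - 83*(-87)) = (-6479 - 1/53) + ((2 + 3)² - 83*(-87)) = -343388/53 + (5² + 7221) = -343388/53 + (25 + 7221) = -343388/53 + 7246 = 40650/53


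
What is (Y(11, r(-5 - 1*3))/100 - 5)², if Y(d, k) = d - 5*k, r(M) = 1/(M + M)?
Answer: 61136761/2560000 ≈ 23.882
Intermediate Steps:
r(M) = 1/(2*M)
(Y(11, r(-5 - 1*3))/100 - 5)² = ((11 - 5/(2*(-5 - 1*3)))/100 - 5)² = ((11 - 5/(2*(-5 - 3)))*(1/100) - 5)² = ((11 - 5/(2*(-8)))*(1/100) - 5)² = ((11 - 5*(-1)/(2*8))*(1/100) - 5)² = ((11 - 5*(-1/16))*(1/100) - 5)² = ((11 + 5/16)*(1/100) - 5)² = ((181/16)*(1/100) - 5)² = (181/1600 - 5)² = (-7819/1600)² = 61136761/2560000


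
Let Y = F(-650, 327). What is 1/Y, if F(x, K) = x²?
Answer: 1/422500 ≈ 2.3669e-6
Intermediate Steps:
Y = 422500 (Y = (-650)² = 422500)
1/Y = 1/422500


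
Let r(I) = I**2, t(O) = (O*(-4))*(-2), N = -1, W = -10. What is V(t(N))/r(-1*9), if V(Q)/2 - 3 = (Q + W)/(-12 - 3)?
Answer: 14/135 ≈ 0.10370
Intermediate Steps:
t(O) = 8*O (t(O) = -4*O*(-2) = 8*O)
V(Q) = 22/3 - 2*Q/15 (V(Q) = 6 + 2*((Q - 10)/(-12 - 3)) = 6 + 2*((-10 + Q)/(-15)) = 6 + 2*((-10 + Q)*(-1/15)) = 6 + 2*(2/3 - Q/15) = 6 + (4/3 - 2*Q/15) = 22/3 - 2*Q/15)
V(t(N))/r(-1*9) = (22/3 - 16*(-1)/15)/((-1*9)**2) = (22/3 - 2/15*(-8))/((-9)**2) = (22/3 + 16/15)/81 = (42/5)*(1/81) = 14/135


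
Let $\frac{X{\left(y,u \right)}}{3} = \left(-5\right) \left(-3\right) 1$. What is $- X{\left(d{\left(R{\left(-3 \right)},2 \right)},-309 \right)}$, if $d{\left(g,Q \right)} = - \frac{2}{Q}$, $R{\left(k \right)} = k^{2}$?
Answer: $-45$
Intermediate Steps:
$X{\left(y,u \right)} = 45$ ($X{\left(y,u \right)} = 3 \left(-5\right) \left(-3\right) 1 = 3 \cdot 15 \cdot 1 = 3 \cdot 15 = 45$)
$- X{\left(d{\left(R{\left(-3 \right)},2 \right)},-309 \right)} = \left(-1\right) 45 = -45$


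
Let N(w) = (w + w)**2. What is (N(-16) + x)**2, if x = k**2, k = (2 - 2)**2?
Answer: 1048576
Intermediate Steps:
N(w) = 4*w**2 (N(w) = (2*w)**2 = 4*w**2)
k = 0 (k = 0**2 = 0)
x = 0 (x = 0**2 = 0)
(N(-16) + x)**2 = (4*(-16)**2 + 0)**2 = (4*256 + 0)**2 = (1024 + 0)**2 = 1024**2 = 1048576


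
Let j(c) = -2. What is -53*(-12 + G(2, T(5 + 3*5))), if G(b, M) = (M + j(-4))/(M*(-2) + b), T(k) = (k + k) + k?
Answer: 39061/59 ≈ 662.05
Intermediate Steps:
T(k) = 3*k (T(k) = 2*k + k = 3*k)
G(b, M) = (-2 + M)/(b - 2*M) (G(b, M) = (M - 2)/(M*(-2) + b) = (-2 + M)/(-2*M + b) = (-2 + M)/(b - 2*M))
-53*(-12 + G(2, T(5 + 3*5))) = -53*(-12 + (2 - 3*(5 + 3*5))/(-1*2 + 2*(3*(5 + 3*5)))) = -53*(-12 + (2 - 3*(5 + 15))/(-2 + 2*(3*(5 + 15)))) = -53*(-12 + (2 - 3*20)/(-2 + 2*(3*20))) = -53*(-12 + (2 - 1*60)/(-2 + 2*60)) = -53*(-12 + (2 - 60)/(-2 + 120)) = -53*(-12 - 58/118) = -53*(-12 + (1/118)*(-58)) = -53*(-12 - 29/59) = -53*(-737/59) = 39061/59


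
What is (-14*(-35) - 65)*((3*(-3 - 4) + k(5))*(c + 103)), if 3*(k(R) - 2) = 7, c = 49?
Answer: -3230000/3 ≈ -1.0767e+6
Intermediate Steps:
k(R) = 13/3 (k(R) = 2 + (⅓)*7 = 2 + 7/3 = 13/3)
(-14*(-35) - 65)*((3*(-3 - 4) + k(5))*(c + 103)) = (-14*(-35) - 65)*((3*(-3 - 4) + 13/3)*(49 + 103)) = (490 - 65)*((3*(-7) + 13/3)*152) = 425*((-21 + 13/3)*152) = 425*(-50/3*152) = 425*(-7600/3) = -3230000/3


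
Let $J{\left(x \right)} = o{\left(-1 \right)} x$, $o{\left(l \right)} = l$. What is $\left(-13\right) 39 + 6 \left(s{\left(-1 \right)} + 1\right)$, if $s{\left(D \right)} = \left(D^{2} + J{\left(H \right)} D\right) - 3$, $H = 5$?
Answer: $-483$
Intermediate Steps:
$J{\left(x \right)} = - x$
$s{\left(D \right)} = -3 + D^{2} - 5 D$ ($s{\left(D \right)} = \left(D^{2} + \left(-1\right) 5 D\right) - 3 = \left(D^{2} - 5 D\right) - 3 = -3 + D^{2} - 5 D$)
$\left(-13\right) 39 + 6 \left(s{\left(-1 \right)} + 1\right) = \left(-13\right) 39 + 6 \left(\left(-3 + \left(-1\right)^{2} - -5\right) + 1\right) = -507 + 6 \left(\left(-3 + 1 + 5\right) + 1\right) = -507 + 6 \left(3 + 1\right) = -507 + 6 \cdot 4 = -507 + 24 = -483$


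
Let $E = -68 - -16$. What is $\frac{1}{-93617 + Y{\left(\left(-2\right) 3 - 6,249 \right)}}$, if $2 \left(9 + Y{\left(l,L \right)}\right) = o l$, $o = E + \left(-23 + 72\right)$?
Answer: $- \frac{1}{93608} \approx -1.0683 \cdot 10^{-5}$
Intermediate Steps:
$E = -52$ ($E = -68 + 16 = -52$)
$o = -3$ ($o = -52 + \left(-23 + 72\right) = -52 + 49 = -3$)
$Y{\left(l,L \right)} = -9 - \frac{3 l}{2}$ ($Y{\left(l,L \right)} = -9 + \frac{\left(-3\right) l}{2} = -9 - \frac{3 l}{2}$)
$\frac{1}{-93617 + Y{\left(\left(-2\right) 3 - 6,249 \right)}} = \frac{1}{-93617 - \left(9 + \frac{3 \left(\left(-2\right) 3 - 6\right)}{2}\right)} = \frac{1}{-93617 - \left(9 + \frac{3 \left(-6 - 6\right)}{2}\right)} = \frac{1}{-93617 - -9} = \frac{1}{-93617 + \left(-9 + 18\right)} = \frac{1}{-93617 + 9} = \frac{1}{-93608} = - \frac{1}{93608}$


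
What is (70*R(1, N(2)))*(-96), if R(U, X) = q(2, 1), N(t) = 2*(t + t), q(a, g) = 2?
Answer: -13440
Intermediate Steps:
N(t) = 4*t (N(t) = 2*(2*t) = 4*t)
R(U, X) = 2
(70*R(1, N(2)))*(-96) = (70*2)*(-96) = 140*(-96) = -13440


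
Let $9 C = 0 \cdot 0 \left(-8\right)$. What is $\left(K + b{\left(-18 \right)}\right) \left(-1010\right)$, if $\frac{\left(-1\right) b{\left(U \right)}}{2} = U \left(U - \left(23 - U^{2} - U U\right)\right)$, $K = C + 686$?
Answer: $-22763380$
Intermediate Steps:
$C = 0$ ($C = \frac{0 \cdot 0 \left(-8\right)}{9} = \frac{0 \left(-8\right)}{9} = \frac{1}{9} \cdot 0 = 0$)
$K = 686$ ($K = 0 + 686 = 686$)
$b{\left(U \right)} = - 2 U \left(-23 + U + 2 U^{2}\right)$ ($b{\left(U \right)} = - 2 U \left(U - \left(23 - U^{2} - U U\right)\right) = - 2 U \left(U + \left(\left(U^{2} + U^{2}\right) - 23\right)\right) = - 2 U \left(U + \left(2 U^{2} - 23\right)\right) = - 2 U \left(U + \left(-23 + 2 U^{2}\right)\right) = - 2 U \left(-23 + U + 2 U^{2}\right)$)
$\left(K + b{\left(-18 \right)}\right) \left(-1010\right) = \left(686 + 2 \left(-18\right) \left(23 - -18 - 2 \left(-18\right)^{2}\right)\right) \left(-1010\right) = \left(686 + 2 \left(-18\right) \left(23 + 18 - 648\right)\right) \left(-1010\right) = \left(686 + 2 \left(-18\right) \left(-607\right)\right) \left(-1010\right) = \left(686 + 21852\right) \left(-1010\right) = 22538 \left(-1010\right) = -22763380$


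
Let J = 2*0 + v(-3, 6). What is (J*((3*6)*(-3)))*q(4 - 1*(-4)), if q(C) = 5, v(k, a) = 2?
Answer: -540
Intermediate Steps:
J = 2 (J = 2*0 + 2 = 0 + 2 = 2)
(J*((3*6)*(-3)))*q(4 - 1*(-4)) = (2*((3*6)*(-3)))*5 = (2*(18*(-3)))*5 = (2*(-54))*5 = -108*5 = -540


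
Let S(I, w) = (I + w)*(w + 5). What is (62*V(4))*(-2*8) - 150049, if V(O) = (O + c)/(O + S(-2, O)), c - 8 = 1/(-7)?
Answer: -11594941/77 ≈ -1.5058e+5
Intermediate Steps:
c = 55/7 (c = 8 + 1/(-7) = 8 - ⅐ = 55/7 ≈ 7.8571)
S(I, w) = (5 + w)*(I + w) (S(I, w) = (I + w)*(5 + w) = (5 + w)*(I + w))
V(O) = (55/7 + O)/(-10 + O² + 4*O) (V(O) = (O + 55/7)/(O + (O² + 5*(-2) + 5*O - 2*O)) = (55/7 + O)/(O + (O² - 10 + 5*O - 2*O)) = (55/7 + O)/(O + (-10 + O² + 3*O)) = (55/7 + O)/(-10 + O² + 4*O))
(62*V(4))*(-2*8) - 150049 = (62*((55/7 + 4)/(-10 + 4² + 4*4)))*(-2*8) - 150049 = (62*((83/7)/(-10 + 16 + 16)))*(-16) - 150049 = (62*((83/7)/22))*(-16) - 150049 = (62*((1/22)*(83/7)))*(-16) - 150049 = (62*(83/154))*(-16) - 150049 = (2573/77)*(-16) - 150049 = -41168/77 - 150049 = -11594941/77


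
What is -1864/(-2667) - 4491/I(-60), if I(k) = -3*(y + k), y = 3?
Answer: -1295417/50673 ≈ -25.564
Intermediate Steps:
I(k) = -9 - 3*k (I(k) = -3*(3 + k) = -9 - 3*k)
-1864/(-2667) - 4491/I(-60) = -1864/(-2667) - 4491/(-9 - 3*(-60)) = -1864*(-1/2667) - 4491/(-9 + 180) = 1864/2667 - 4491/171 = 1864/2667 - 4491*1/171 = 1864/2667 - 499/19 = -1295417/50673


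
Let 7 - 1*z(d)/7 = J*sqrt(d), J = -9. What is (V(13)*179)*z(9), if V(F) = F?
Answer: 553826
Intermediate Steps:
z(d) = 49 + 63*sqrt(d) (z(d) = 49 - (-63)*sqrt(d) = 49 + 63*sqrt(d))
(V(13)*179)*z(9) = (13*179)*(49 + 63*sqrt(9)) = 2327*(49 + 63*3) = 2327*(49 + 189) = 2327*238 = 553826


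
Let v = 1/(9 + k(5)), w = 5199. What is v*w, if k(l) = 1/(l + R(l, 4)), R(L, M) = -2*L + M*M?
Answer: 57189/100 ≈ 571.89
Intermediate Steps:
R(L, M) = M**2 - 2*L (R(L, M) = -2*L + M**2 = M**2 - 2*L)
k(l) = 1/(16 - l) (k(l) = 1/(l + (4**2 - 2*l)) = 1/(l + (16 - 2*l)) = 1/(16 - l))
v = 11/100 (v = 1/(9 + 1/(16 - 1*5)) = 1/(9 + 1/(16 - 5)) = 1/(9 + 1/11) = 1/(100/11) = 11/100 ≈ 0.11000)
v*w = (11/100)*5199 = 57189/100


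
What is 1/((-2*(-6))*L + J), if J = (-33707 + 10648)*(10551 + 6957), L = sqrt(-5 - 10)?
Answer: -33643081/13582282790070912 - I*sqrt(15)/13582282790070912 ≈ -2.477e-9 - 2.8515e-16*I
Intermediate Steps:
L = I*sqrt(15) (L = sqrt(-15) = I*sqrt(15) ≈ 3.873*I)
J = -403716972 (J = -23059*17508 = -403716972)
1/((-2*(-6))*L + J) = 1/((-2*(-6))*(I*sqrt(15)) - 403716972) = 1/(12*(I*sqrt(15)) - 403716972) = 1/(12*I*sqrt(15) - 403716972) = 1/(-403716972 + 12*I*sqrt(15))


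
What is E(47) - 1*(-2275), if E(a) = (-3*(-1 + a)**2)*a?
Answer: -296081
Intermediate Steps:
E(a) = -3*a*(-1 + a)**2
E(47) - 1*(-2275) = -3*47*(-1 + 47)**2 - 1*(-2275) = -3*47*46**2 + 2275 = -3*47*2116 + 2275 = -298356 + 2275 = -296081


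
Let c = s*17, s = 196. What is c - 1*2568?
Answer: 764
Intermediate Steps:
c = 3332 (c = 196*17 = 3332)
c - 1*2568 = 3332 - 1*2568 = 3332 - 2568 = 764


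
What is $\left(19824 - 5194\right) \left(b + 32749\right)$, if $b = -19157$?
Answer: $198850960$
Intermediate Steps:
$\left(19824 - 5194\right) \left(b + 32749\right) = \left(19824 - 5194\right) \left(-19157 + 32749\right) = 14630 \cdot 13592 = 198850960$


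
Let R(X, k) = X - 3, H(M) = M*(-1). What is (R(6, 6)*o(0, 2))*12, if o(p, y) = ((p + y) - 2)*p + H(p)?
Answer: 0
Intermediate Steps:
H(M) = -M
R(X, k) = -3 + X
o(p, y) = -p + p*(-2 + p + y) (o(p, y) = ((p + y) - 2)*p - p = (-2 + p + y)*p - p = p*(-2 + p + y) - p = -p + p*(-2 + p + y))
(R(6, 6)*o(0, 2))*12 = ((-3 + 6)*(0*(-3 + 0 + 2)))*12 = (3*(0*(-1)))*12 = (3*0)*12 = 0*12 = 0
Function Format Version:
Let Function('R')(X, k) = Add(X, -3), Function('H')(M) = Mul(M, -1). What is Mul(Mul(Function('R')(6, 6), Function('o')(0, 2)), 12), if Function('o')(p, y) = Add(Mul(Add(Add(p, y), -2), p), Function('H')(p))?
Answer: 0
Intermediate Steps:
Function('H')(M) = Mul(-1, M)
Function('R')(X, k) = Add(-3, X)
Function('o')(p, y) = Add(Mul(-1, p), Mul(p, Add(-2, p, y))) (Function('o')(p, y) = Add(Mul(Add(Add(p, y), -2), p), Mul(-1, p)) = Add(Mul(Add(-2, p, y), p), Mul(-1, p)) = Add(Mul(p, Add(-2, p, y)), Mul(-1, p)) = Add(Mul(-1, p), Mul(p, Add(-2, p, y))))
Mul(Mul(Function('R')(6, 6), Function('o')(0, 2)), 12) = Mul(Mul(Add(-3, 6), Mul(0, Add(-3, 0, 2))), 12) = Mul(Mul(3, Mul(0, -1)), 12) = Mul(Mul(3, 0), 12) = Mul(0, 12) = 0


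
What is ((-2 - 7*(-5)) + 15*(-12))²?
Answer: 21609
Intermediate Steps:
((-2 - 7*(-5)) + 15*(-12))² = ((-2 + 35) - 180)² = (33 - 180)² = (-147)² = 21609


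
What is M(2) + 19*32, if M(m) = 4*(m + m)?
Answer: 624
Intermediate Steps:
M(m) = 8*m (M(m) = 4*(2*m) = 8*m)
M(2) + 19*32 = 8*2 + 19*32 = 16 + 608 = 624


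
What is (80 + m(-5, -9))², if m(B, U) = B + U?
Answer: 4356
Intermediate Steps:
(80 + m(-5, -9))² = (80 + (-5 - 9))² = (80 - 14)² = 66² = 4356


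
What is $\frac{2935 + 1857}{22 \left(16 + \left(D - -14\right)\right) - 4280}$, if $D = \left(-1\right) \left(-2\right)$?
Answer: $- \frac{599}{447} \approx -1.34$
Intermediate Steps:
$D = 2$
$\frac{2935 + 1857}{22 \left(16 + \left(D - -14\right)\right) - 4280} = \frac{2935 + 1857}{22 \left(16 + \left(2 - -14\right)\right) - 4280} = \frac{4792}{22 \left(16 + \left(2 + 14\right)\right) - 4280} = \frac{4792}{22 \left(16 + 16\right) - 4280} = \frac{4792}{22 \cdot 32 - 4280} = \frac{4792}{704 - 4280} = \frac{4792}{-3576} = 4792 \left(- \frac{1}{3576}\right) = - \frac{599}{447}$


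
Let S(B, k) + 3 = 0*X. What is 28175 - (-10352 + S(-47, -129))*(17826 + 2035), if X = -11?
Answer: 205688830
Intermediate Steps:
S(B, k) = -3 (S(B, k) = -3 + 0*(-11) = -3 + 0 = -3)
28175 - (-10352 + S(-47, -129))*(17826 + 2035) = 28175 - (-10352 - 3)*(17826 + 2035) = 28175 - (-10355)*19861 = 28175 - 1*(-205660655) = 28175 + 205660655 = 205688830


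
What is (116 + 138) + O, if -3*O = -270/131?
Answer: 33364/131 ≈ 254.69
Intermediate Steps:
O = 90/131 (O = -(-90)/131 = -⅓*(-270/131) = 90/131 ≈ 0.68702)
(116 + 138) + O = (116 + 138) + 90/131 = 254 + 90/131 = 33364/131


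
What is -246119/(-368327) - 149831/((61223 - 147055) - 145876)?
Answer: 112214543989/85344312516 ≈ 1.3148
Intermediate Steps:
-246119/(-368327) - 149831/((61223 - 147055) - 145876) = -246119*(-1/368327) - 149831/(-85832 - 145876) = 246119/368327 - 149831/(-231708) = 246119/368327 - 149831*(-1/231708) = 246119/368327 + 149831/231708 = 112214543989/85344312516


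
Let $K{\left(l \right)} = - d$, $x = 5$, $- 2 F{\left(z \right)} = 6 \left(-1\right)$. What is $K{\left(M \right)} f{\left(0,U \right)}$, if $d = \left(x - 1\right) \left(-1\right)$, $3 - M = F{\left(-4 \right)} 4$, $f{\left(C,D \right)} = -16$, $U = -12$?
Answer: $-64$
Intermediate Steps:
$F{\left(z \right)} = 3$ ($F{\left(z \right)} = - \frac{6 \left(-1\right)}{2} = \left(- \frac{1}{2}\right) \left(-6\right) = 3$)
$M = -9$ ($M = 3 - 3 \cdot 4 = 3 - 12 = -9$)
$d = -4$ ($d = \left(5 - 1\right) \left(-1\right) = 4 \left(-1\right) = -4$)
$K{\left(l \right)} = 4$ ($K{\left(l \right)} = \left(-1\right) \left(-4\right) = 4$)
$K{\left(M \right)} f{\left(0,U \right)} = 4 \left(-16\right) = -64$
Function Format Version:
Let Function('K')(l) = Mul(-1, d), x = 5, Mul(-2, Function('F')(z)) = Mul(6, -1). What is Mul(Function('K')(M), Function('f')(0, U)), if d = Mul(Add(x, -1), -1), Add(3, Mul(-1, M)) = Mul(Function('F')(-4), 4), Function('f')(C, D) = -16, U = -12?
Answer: -64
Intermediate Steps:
Function('F')(z) = 3 (Function('F')(z) = Mul(Rational(-1, 2), Mul(6, -1)) = Mul(Rational(-1, 2), -6) = 3)
M = -9 (M = Add(3, Mul(-1, Mul(3, 4))) = Add(3, Mul(-1, 12)) = Add(3, -12) = -9)
d = -4 (d = Mul(Add(5, -1), -1) = Mul(4, -1) = -4)
Function('K')(l) = 4 (Function('K')(l) = Mul(-1, -4) = 4)
Mul(Function('K')(M), Function('f')(0, U)) = Mul(4, -16) = -64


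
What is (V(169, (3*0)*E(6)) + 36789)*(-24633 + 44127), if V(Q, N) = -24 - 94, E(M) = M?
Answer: 714864474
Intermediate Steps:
V(Q, N) = -118
(V(169, (3*0)*E(6)) + 36789)*(-24633 + 44127) = (-118 + 36789)*(-24633 + 44127) = 36671*19494 = 714864474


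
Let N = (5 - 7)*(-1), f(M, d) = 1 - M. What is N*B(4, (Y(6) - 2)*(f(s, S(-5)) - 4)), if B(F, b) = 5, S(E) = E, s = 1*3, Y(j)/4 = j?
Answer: 10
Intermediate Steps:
Y(j) = 4*j
s = 3
N = 2 (N = -2*(-1) = 2)
N*B(4, (Y(6) - 2)*(f(s, S(-5)) - 4)) = 2*5 = 10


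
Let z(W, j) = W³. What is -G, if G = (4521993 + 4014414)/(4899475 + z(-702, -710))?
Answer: 8536407/341048933 ≈ 0.025030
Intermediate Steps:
G = -8536407/341048933 (G = (4521993 + 4014414)/(4899475 + (-702)³) = 8536407/(4899475 - 345948408) = 8536407/(-341048933) = 8536407*(-1/341048933) = -8536407/341048933 ≈ -0.025030)
-G = -1*(-8536407/341048933) = 8536407/341048933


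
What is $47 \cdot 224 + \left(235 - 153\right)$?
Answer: $10610$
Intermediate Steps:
$47 \cdot 224 + \left(235 - 153\right) = 10528 + \left(235 - 153\right) = 10528 + 82 = 10610$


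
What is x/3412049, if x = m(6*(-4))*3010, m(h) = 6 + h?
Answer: -54180/3412049 ≈ -0.015879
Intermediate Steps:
x = -54180 (x = (6 + 6*(-4))*3010 = (6 - 24)*3010 = -18*3010 = -54180)
x/3412049 = -54180/3412049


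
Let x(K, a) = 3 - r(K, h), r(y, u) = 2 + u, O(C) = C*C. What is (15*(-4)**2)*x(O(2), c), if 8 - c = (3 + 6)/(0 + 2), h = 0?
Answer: 240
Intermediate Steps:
O(C) = C**2
c = 7/2 (c = 8 - (3 + 6)/(0 + 2) = 8 - 9/2 = 7/2 ≈ 3.5000)
x(K, a) = 1 (x(K, a) = 3 - (2 + 0) = 3 - 1*2 = 3 - 2 = 1)
(15*(-4)**2)*x(O(2), c) = (15*(-4)**2)*1 = (15*16)*1 = 240*1 = 240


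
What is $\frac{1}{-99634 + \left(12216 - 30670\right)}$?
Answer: $- \frac{1}{118088} \approx -8.4683 \cdot 10^{-6}$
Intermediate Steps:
$\frac{1}{-99634 + \left(12216 - 30670\right)} = \frac{1}{-99634 - 18454} = \frac{1}{-118088} = - \frac{1}{118088}$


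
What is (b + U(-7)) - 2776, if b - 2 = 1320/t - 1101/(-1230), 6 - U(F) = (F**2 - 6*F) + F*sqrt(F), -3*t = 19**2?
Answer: -424651703/148010 + 7*I*sqrt(7) ≈ -2869.1 + 18.52*I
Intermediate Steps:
t = -361/3 (t = -1/3*19**2 = -1/3*361 = -361/3 ≈ -120.33)
U(F) = 6 - F**2 - F**(3/2) + 6*F (U(F) = 6 - ((F**2 - 6*F) + F*sqrt(F)) = 6 - ((F**2 - 6*F) + F**(3/2)) = 6 - (F**2 + F**(3/2) - 6*F) = 6 + (-F**2 - F**(3/2) + 6*F) = 6 - F**2 - F**(3/2) + 6*F)
b = -1195093/148010 (b = 2 + (1320/(-361/3) - 1101/(-1230)) = 2 + (1320*(-3/361) - 1101*(-1/1230)) = 2 + (-3960/361 + 367/410) = 2 - 1491113/148010 = -1195093/148010 ≈ -8.0744)
(b + U(-7)) - 2776 = (-1195093/148010 + (6 - 1*(-7)**2 - (-7)**(3/2) + 6*(-7))) - 2776 = (-1195093/148010 + (6 - 1*49 - (-7)*I*sqrt(7) - 42)) - 2776 = (-1195093/148010 + (6 - 49 + 7*I*sqrt(7) - 42)) - 2776 = (-1195093/148010 + (-85 + 7*I*sqrt(7))) - 2776 = (-13775943/148010 + 7*I*sqrt(7)) - 2776 = -424651703/148010 + 7*I*sqrt(7)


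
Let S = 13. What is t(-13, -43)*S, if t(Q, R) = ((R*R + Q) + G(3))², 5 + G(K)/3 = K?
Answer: 43535700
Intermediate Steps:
G(K) = -15 + 3*K
t(Q, R) = (-6 + Q + R²)² (t(Q, R) = ((R*R + Q) + (-15 + 3*3))² = ((R² + Q) + (-15 + 9))² = ((Q + R²) - 6)² = (-6 + Q + R²)²)
t(-13, -43)*S = (-6 - 13 + (-43)²)²*13 = (-6 - 13 + 1849)²*13 = 1830²*13 = 3348900*13 = 43535700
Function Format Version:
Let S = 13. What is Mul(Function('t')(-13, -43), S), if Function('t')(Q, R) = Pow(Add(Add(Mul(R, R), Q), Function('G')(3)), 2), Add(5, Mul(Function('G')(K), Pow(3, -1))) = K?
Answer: 43535700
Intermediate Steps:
Function('G')(K) = Add(-15, Mul(3, K))
Function('t')(Q, R) = Pow(Add(-6, Q, Pow(R, 2)), 2) (Function('t')(Q, R) = Pow(Add(Add(Mul(R, R), Q), Add(-15, Mul(3, 3))), 2) = Pow(Add(Add(Pow(R, 2), Q), Add(-15, 9)), 2) = Pow(Add(Add(Q, Pow(R, 2)), -6), 2) = Pow(Add(-6, Q, Pow(R, 2)), 2))
Mul(Function('t')(-13, -43), S) = Mul(Pow(Add(-6, -13, Pow(-43, 2)), 2), 13) = Mul(Pow(Add(-6, -13, 1849), 2), 13) = Mul(Pow(1830, 2), 13) = Mul(3348900, 13) = 43535700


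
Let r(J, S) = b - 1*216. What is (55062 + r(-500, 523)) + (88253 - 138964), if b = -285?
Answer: 3850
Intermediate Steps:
r(J, S) = -501 (r(J, S) = -285 - 1*216 = -285 - 216 = -501)
(55062 + r(-500, 523)) + (88253 - 138964) = (55062 - 501) + (88253 - 138964) = 54561 - 50711 = 3850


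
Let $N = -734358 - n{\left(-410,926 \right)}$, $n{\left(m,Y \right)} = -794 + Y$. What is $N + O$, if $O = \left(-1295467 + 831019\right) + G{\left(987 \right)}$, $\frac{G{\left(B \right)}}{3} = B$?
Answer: $-1195977$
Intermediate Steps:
$G{\left(B \right)} = 3 B$
$O = -461487$ ($O = \left(-1295467 + 831019\right) + 3 \cdot 987 = -464448 + 2961 = -461487$)
$N = -734490$ ($N = -734358 - \left(-794 + 926\right) = -734358 - 132 = -734490$)
$N + O = -734490 - 461487 = -1195977$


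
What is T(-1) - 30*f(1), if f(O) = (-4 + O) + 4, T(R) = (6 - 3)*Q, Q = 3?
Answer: -21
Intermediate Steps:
T(R) = 9 (T(R) = (6 - 3)*3 = 3*3 = 9)
f(O) = O
T(-1) - 30*f(1) = 9 - 30*1 = 9 - 30 = -21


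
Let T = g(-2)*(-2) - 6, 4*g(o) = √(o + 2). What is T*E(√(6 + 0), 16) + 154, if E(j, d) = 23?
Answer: 16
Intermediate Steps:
g(o) = √(2 + o)/4 (g(o) = √(o + 2)/4 = √(2 + o)/4)
T = -6 (T = (√(2 - 2)/4)*(-2) - 6 = (√0/4)*(-2) - 6 = ((¼)*0)*(-2) - 6 = 0*(-2) - 6 = 0 - 6 = -6)
T*E(√(6 + 0), 16) + 154 = -6*23 + 154 = -138 + 154 = 16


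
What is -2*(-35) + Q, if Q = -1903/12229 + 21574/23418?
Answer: 10132887266/143189361 ≈ 70.766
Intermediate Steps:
Q = 109631996/143189361 (Q = -1903*1/12229 + 21574*(1/23418) = -1903/12229 + 10787/11709 = 109631996/143189361 ≈ 0.76564)
-2*(-35) + Q = -2*(-35) + 109631996/143189361 = 70 + 109631996/143189361 = 10132887266/143189361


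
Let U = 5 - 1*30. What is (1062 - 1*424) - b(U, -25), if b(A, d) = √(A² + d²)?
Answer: 638 - 25*√2 ≈ 602.64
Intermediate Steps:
U = -25 (U = 5 - 30 = -25)
(1062 - 1*424) - b(U, -25) = (1062 - 1*424) - √((-25)² + (-25)²) = (1062 - 424) - √(625 + 625) = 638 - √1250 = 638 - 25*√2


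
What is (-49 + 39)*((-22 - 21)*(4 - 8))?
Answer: -1720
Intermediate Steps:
(-49 + 39)*((-22 - 21)*(4 - 8)) = -(-430)*(-4) = -10*172 = -1720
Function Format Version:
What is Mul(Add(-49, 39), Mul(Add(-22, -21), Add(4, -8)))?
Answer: -1720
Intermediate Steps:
Mul(Add(-49, 39), Mul(Add(-22, -21), Add(4, -8))) = Mul(-10, Mul(-43, -4)) = Mul(-10, 172) = -1720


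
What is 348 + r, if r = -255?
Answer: 93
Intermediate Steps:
348 + r = 348 - 255 = 93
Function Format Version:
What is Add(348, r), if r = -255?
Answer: 93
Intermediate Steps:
Add(348, r) = Add(348, -255) = 93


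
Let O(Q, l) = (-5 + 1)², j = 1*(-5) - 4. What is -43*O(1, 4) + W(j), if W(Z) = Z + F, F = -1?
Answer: -698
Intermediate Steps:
j = -9 (j = -5 - 4 = -9)
W(Z) = -1 + Z (W(Z) = Z - 1 = -1 + Z)
O(Q, l) = 16 (O(Q, l) = (-4)² = 16)
-43*O(1, 4) + W(j) = -43*16 + (-1 - 9) = -688 - 10 = -698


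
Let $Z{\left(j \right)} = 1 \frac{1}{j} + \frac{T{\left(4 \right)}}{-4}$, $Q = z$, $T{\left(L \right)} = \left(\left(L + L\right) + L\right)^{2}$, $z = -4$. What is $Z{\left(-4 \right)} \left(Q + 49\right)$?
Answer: $- \frac{6525}{4} \approx -1631.3$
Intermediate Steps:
$T{\left(L \right)} = 9 L^{2}$ ($T{\left(L \right)} = \left(2 L + L\right)^{2} = \left(3 L\right)^{2} = 9 L^{2}$)
$Q = -4$
$Z{\left(j \right)} = -36 + \frac{1}{j}$ ($Z{\left(j \right)} = 1 \frac{1}{j} + \frac{9 \cdot 4^{2}}{-4} = \frac{1}{j} + 9 \cdot 16 \left(- \frac{1}{4}\right) = \frac{1}{j} + 144 \left(- \frac{1}{4}\right) = \frac{1}{j} - 36 = -36 + \frac{1}{j}$)
$Z{\left(-4 \right)} \left(Q + 49\right) = \left(-36 + \frac{1}{-4}\right) \left(-4 + 49\right) = \left(-36 - \frac{1}{4}\right) 45 = \left(- \frac{145}{4}\right) 45 = - \frac{6525}{4}$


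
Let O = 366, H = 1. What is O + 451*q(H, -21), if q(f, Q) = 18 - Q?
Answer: 17955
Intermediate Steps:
O + 451*q(H, -21) = 366 + 451*(18 - 1*(-21)) = 366 + 451*(18 + 21) = 366 + 451*39 = 366 + 17589 = 17955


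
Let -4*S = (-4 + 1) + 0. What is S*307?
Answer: 921/4 ≈ 230.25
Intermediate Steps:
S = 3/4 (S = -((-4 + 1) + 0)/4 = -(-3 + 0)/4 = -1/4*(-3) = 3/4 ≈ 0.75000)
S*307 = (3/4)*307 = 921/4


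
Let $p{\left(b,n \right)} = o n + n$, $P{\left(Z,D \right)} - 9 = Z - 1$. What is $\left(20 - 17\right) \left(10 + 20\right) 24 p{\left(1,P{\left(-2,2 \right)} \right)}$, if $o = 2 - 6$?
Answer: $-38880$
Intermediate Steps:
$o = -4$ ($o = 2 - 6 = -4$)
$P{\left(Z,D \right)} = 8 + Z$ ($P{\left(Z,D \right)} = 9 + \left(Z - 1\right) = 9 + \left(-1 + Z\right) = 8 + Z$)
$p{\left(b,n \right)} = - 3 n$ ($p{\left(b,n \right)} = - 4 n + n = - 3 n$)
$\left(20 - 17\right) \left(10 + 20\right) 24 p{\left(1,P{\left(-2,2 \right)} \right)} = \left(20 - 17\right) \left(10 + 20\right) 24 \left(- 3 \left(8 - 2\right)\right) = 3 \cdot 30 \cdot 24 \left(\left(-3\right) 6\right) = 90 \cdot 24 \left(-18\right) = 2160 \left(-18\right) = -38880$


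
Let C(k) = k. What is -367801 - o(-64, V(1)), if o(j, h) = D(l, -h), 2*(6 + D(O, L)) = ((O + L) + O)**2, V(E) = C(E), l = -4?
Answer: -735671/2 ≈ -3.6784e+5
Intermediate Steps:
V(E) = E
D(O, L) = -6 + (L + 2*O)**2/2 (D(O, L) = -6 + ((O + L) + O)**2/2 = -6 + ((L + O) + O)**2/2 = -6 + (L + 2*O)**2/2)
o(j, h) = -6 + (-8 - h)**2/2 (o(j, h) = -6 + (-h + 2*(-4))**2/2 = -6 + (-h - 8)**2/2 = -6 + (-8 - h)**2/2)
-367801 - o(-64, V(1)) = -367801 - (-6 + (8 + 1)**2/2) = -367801 - (-6 + (1/2)*9**2) = -367801 - (-6 + (1/2)*81) = -367801 - (-6 + 81/2) = -367801 - 1*69/2 = -367801 - 69/2 = -735671/2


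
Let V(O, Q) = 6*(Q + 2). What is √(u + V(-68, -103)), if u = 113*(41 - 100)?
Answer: I*√7273 ≈ 85.282*I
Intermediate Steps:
u = -6667 (u = 113*(-59) = -6667)
V(O, Q) = 12 + 6*Q (V(O, Q) = 6*(2 + Q) = 12 + 6*Q)
√(u + V(-68, -103)) = √(-6667 + (12 + 6*(-103))) = √(-6667 + (12 - 618)) = √(-6667 - 606) = √(-7273) = I*√7273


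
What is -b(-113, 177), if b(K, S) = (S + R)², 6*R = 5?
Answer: -1138489/36 ≈ -31625.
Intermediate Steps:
R = ⅚ (R = (⅙)*5 = ⅚ ≈ 0.83333)
b(K, S) = (⅚ + S)² (b(K, S) = (S + ⅚)² = (⅚ + S)²)
-b(-113, 177) = -(5 + 6*177)²/36 = -(5 + 1062)²/36 = -1067²/36 = -1138489/36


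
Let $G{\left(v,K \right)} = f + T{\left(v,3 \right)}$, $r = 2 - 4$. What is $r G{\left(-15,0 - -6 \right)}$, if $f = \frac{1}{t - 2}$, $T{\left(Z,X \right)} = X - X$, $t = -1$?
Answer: $\frac{2}{3} \approx 0.66667$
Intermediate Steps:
$T{\left(Z,X \right)} = 0$
$r = -2$ ($r = 2 - 4 = -2$)
$f = - \frac{1}{3}$ ($f = \frac{1}{-1 - 2} = \frac{1}{-3} = - \frac{1}{3} \approx -0.33333$)
$G{\left(v,K \right)} = - \frac{1}{3}$ ($G{\left(v,K \right)} = - \frac{1}{3} + 0 = - \frac{1}{3}$)
$r G{\left(-15,0 - -6 \right)} = \left(-2\right) \left(- \frac{1}{3}\right) = \frac{2}{3}$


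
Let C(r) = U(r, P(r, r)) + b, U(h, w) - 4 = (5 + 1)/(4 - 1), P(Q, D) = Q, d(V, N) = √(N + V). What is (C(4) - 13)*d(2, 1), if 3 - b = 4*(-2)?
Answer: 4*√3 ≈ 6.9282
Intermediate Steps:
b = 11 (b = 3 - 4*(-2) = 3 - 1*(-8) = 3 + 8 = 11)
U(h, w) = 6 (U(h, w) = 4 + (5 + 1)/(4 - 1) = 4 + 6/3 = 4 + 6*(⅓) = 4 + 2 = 6)
C(r) = 17 (C(r) = 6 + 11 = 17)
(C(4) - 13)*d(2, 1) = (17 - 13)*√(1 + 2) = 4*√3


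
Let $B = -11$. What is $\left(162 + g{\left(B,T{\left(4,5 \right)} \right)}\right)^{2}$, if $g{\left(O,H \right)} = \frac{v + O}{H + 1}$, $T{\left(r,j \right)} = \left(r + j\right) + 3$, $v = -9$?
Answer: $\frac{4351396}{169} \approx 25748.0$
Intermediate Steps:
$T{\left(r,j \right)} = 3 + j + r$ ($T{\left(r,j \right)} = \left(j + r\right) + 3 = 3 + j + r$)
$g{\left(O,H \right)} = \frac{-9 + O}{1 + H}$ ($g{\left(O,H \right)} = \frac{-9 + O}{H + 1} = \frac{-9 + O}{1 + H}$)
$\left(162 + g{\left(B,T{\left(4,5 \right)} \right)}\right)^{2} = \left(162 + \frac{-9 - 11}{1 + \left(3 + 5 + 4\right)}\right)^{2} = \left(162 + \frac{1}{1 + 12} \left(-20\right)\right)^{2} = \left(162 + \frac{1}{13} \left(-20\right)\right)^{2} = \left(162 - \frac{20}{13}\right)^{2} = \left(\frac{2086}{13}\right)^{2} = \frac{4351396}{169}$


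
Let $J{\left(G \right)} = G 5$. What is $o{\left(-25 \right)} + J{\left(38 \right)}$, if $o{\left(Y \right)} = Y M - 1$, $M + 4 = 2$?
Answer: $239$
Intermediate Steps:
$M = -2$ ($M = -4 + 2 = -2$)
$J{\left(G \right)} = 5 G$
$o{\left(Y \right)} = -1 - 2 Y$ ($o{\left(Y \right)} = Y \left(-2\right) - 1 = - 2 Y - 1 = -1 - 2 Y$)
$o{\left(-25 \right)} + J{\left(38 \right)} = \left(-1 - -50\right) + 5 \cdot 38 = \left(-1 + 50\right) + 190 = 49 + 190 = 239$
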